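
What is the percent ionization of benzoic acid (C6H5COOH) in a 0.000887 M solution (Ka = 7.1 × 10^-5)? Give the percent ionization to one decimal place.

C6H5COOH ⇌ C6H5COO- + H+; let x = [H+] at equilibrium.
Ka = x²/(C₀ − x); solving the quadratic gives x = 2.18 × 10^-4 M.
% ionization = x/C₀ × 100% = 2.18 × 10^-4/0.000887 × 100% = 24.6%

24.6%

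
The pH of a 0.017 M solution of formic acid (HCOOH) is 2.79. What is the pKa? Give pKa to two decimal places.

pKa = 3.77

[H+] = 10^(-2.79) = 1.62 × 10^-3 M
At equilibrium [HA] = 0.017 − 1.62 × 10^-3 = 1.54 × 10^-2 M
Ka = [H+][A-]/[HA] = (1.62 × 10^-3)² / 1.54 × 10^-2 = 1.70 × 10^-4
pKa = -log(1.70 × 10^-4) = 3.77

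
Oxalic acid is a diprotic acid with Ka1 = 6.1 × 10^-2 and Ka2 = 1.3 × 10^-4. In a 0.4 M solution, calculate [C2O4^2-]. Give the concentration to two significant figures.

1.3 × 10^-4 M

First ionization gives [H+] ≈ [HC2O4-] = 1.29 × 10^-1 M.
Second step: Ka2 = [H+][C2O4^2-]/[HC2O4-] ≈ [C2O4^2-] (since [H+] ≈ [HC2O4-]).
So [C2O4^2-] ≈ Ka2.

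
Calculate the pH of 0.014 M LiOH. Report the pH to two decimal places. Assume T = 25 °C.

pH = 12.15

LiOH is a strong base; [OH-] = 0.014 M.
pOH = -log(0.014) = 1.85
pH = 14.00 - 1.85 = 12.15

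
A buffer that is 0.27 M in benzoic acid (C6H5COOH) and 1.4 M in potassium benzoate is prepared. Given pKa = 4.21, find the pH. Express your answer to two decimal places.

pH = pKa + log([A⁻]/[HA]) = 4.21 + log(1.4/0.27)
pH = 4.21 + (+0.715) = 4.92

pH = 4.92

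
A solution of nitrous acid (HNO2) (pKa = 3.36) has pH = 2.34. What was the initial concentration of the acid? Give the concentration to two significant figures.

[H+] = 10^(-2.34) = 4.57 × 10^-3 M = x
Ka = 10^(−3.36) = 4.37 × 10^-4
Ka = x²/(C₀ − x) ⇒ C₀ = x + x²/Ka
C₀ = 4.57 × 10^-3 + (4.57 × 10^-3)²/(4.37 × 10^-4) = 5.24 × 10^-2 M

C₀ = 5.2 × 10^-2 M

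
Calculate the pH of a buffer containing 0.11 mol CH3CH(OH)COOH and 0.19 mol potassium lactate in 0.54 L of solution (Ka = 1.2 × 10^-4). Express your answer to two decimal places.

pH = 4.16

pKa = −log(1.2 × 10^-4) = 3.921
pH = pKa + log([A⁻]/[HA]) = 3.921 + log(0.19/0.11)
pH = 3.921 + (+0.237) = 4.16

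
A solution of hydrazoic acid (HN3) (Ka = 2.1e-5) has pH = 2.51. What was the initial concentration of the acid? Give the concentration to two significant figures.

C₀ = 4.6 × 10^-1 M

[H+] = 10^(-2.51) = 3.09 × 10^-3 M = x
Ka = x²/(C₀ − x) ⇒ C₀ = x + x²/Ka
C₀ = 3.09 × 10^-3 + (3.09 × 10^-3)²/(2.1 × 10^-5) = 4.58 × 10^-1 M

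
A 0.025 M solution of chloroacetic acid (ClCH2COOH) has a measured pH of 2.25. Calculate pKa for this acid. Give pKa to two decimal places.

[H+] = 10^(-2.25) = 5.62 × 10^-3 M
At equilibrium [HA] = 0.025 − 5.62 × 10^-3 = 1.94 × 10^-2 M
Ka = [H+][A-]/[HA] = (5.62 × 10^-3)² / 1.94 × 10^-2 = 1.63 × 10^-3
pKa = -log(1.63 × 10^-3) = 2.79

pKa = 2.79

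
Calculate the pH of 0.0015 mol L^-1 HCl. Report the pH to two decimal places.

pH = 2.82

HCl is a strong acid and dissociates completely, so [H+] = 0.0015 M.
pH = -log(0.0015) = 2.82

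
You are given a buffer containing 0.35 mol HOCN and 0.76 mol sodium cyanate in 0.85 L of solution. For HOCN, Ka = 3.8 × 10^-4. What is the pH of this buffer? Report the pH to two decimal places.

pH = 3.76

pKa = −log(3.8 × 10^-4) = 3.420
Henderson–Hasselbalch: pH = pKa + log([OCN-]/[HOCN]) = 3.420 + log(0.76/0.35)
pH = 3.420 + (+0.337) = 3.76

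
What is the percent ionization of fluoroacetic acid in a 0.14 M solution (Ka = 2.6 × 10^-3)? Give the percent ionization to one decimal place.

FCH2COOH ⇌ FCH2COO- + H+; let x = [H+] at equilibrium.
Solve x² + 0.0026x − 0.000364 = 0 → x = 1.78 × 10^-2 M
% ionization = x/C₀ × 100% = 1.78 × 10^-2/0.14 × 100% = 12.7%

12.7%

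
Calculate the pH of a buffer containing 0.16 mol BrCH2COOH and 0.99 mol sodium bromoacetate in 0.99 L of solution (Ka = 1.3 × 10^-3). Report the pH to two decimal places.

pKa = −log(1.3 × 10^-3) = 2.886
Henderson–Hasselbalch: pH = pKa + log([BrCH2COO-]/[BrCH2COOH]) = 2.886 + log(0.99/0.16)
pH = 2.886 + (+0.792) = 3.68

pH = 3.68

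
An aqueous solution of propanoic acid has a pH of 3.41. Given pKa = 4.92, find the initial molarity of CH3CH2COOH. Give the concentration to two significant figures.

[H+] = 10^(-3.41) = 3.89 × 10^-4 M = x
Ka = 10^(−4.92) = 1.20 × 10^-5
Ka = x²/(C₀ − x) ⇒ C₀ = x + x²/Ka
C₀ = 3.89 × 10^-4 + (3.89 × 10^-4)²/(1.20 × 10^-5) = 1.30 × 10^-2 M

C₀ = 1.3 × 10^-2 M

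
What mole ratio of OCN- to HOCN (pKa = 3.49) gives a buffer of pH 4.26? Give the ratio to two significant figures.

ratio = 5.9

pH = pKa + log(r) ⇒ log(r) = 4.26 − 3.49 = +0.77
r = [OCN-]/[HOCN] = 10^(+0.77) = 5.89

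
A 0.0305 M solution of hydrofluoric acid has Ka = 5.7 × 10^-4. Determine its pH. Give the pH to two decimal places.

pH = 2.41

HF ⇌ F- + H+
Ka = x²/(0.0305 − x) = 5.7 × 10^-4
Here C₀/Ka ≈ 53.5, so the small-x approximation fails. Use the quadratic:
x = (−Ka + √(Ka² + 4·Ka·C₀))/2 = 3.89 × 10^-3 M
pH = −log(3.89 × 10^-3) = 2.41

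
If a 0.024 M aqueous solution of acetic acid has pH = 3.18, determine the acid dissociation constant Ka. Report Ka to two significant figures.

Ka = 1.9 × 10^-5

[H+] = 10^(-3.18) = 6.61 × 10^-4 M
At equilibrium [HA] = 0.024 − 6.61 × 10^-4 = 2.33 × 10^-2 M
Ka = [H+][A-]/[HA] = (6.61 × 10^-4)² / 2.33 × 10^-2 = 1.9 × 10^-5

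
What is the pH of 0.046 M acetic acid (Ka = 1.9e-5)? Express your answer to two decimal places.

pH = 3.03

CH3COOH ⇌ CH3COO- + H+
Ka = x²/(0.046 − x) = 1.9 × 10^-5
Since Ka ≪ C₀, x ≈ √(Ka·C₀) = 9.35 × 10^-4 M.
pH = −log(9.35 × 10^-4) = 3.03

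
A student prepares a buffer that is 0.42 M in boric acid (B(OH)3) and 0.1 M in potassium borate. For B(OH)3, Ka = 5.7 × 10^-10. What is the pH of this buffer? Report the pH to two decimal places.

pH = 8.62

pKa = −log(5.7 × 10^-10) = 9.244
Henderson–Hasselbalch: pH = pKa + log([B(OH)4-]/[B(OH)3]) = 9.244 + log(0.1/0.42)
pH = 9.244 + (-0.623) = 8.62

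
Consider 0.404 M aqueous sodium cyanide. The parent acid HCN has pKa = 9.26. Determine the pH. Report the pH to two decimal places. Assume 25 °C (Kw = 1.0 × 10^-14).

pH = 11.43

CN- is the conjugate base of the weak acid HCN.
Ka = 10^(−9.26) = 5.50 × 10^-10
Kb = Kw/Ka = 1.0×10^-14 / 5.50 × 10^-10 = 1.82 × 10^-5
Kb = x²/(0.404 − x) = 1.82 × 10^-5
Neglecting x in the denominator: x = √(1.82 × 10^-5 × 0.404) = 2.71 × 10^-3 M
pOH = −log(2.71 × 10^-3) = 2.57; pH = 14.00 − 2.57 = 11.43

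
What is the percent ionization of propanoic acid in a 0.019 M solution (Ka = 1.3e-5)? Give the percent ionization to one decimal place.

CH3CH2COOH ⇌ CH3CH2COO- + H+; let x = [H+] at equilibrium.
x ≈ √(Ka·C₀) = √(1.3 × 10^-5 × 0.019) = 4.97 × 10^-4 M
Fraction ionized = 4.97 × 10^-4 / 0.019 = 0.0262 → 2.6%

2.6%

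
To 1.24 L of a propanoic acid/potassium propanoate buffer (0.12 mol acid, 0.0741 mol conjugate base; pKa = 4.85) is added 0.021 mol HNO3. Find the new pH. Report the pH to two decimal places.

After neutralization: n(CH3CH2COOH) = 0.141 mol, n(CH3CH2COO-) = 0.0531 mol.
Henderson–Hasselbalch with mole ratio 0.0531/0.141: pH = 4.85 + (-0.424)

pH = 4.43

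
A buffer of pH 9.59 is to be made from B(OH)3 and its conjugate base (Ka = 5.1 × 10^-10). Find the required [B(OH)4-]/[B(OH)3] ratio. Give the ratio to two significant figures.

pKa = -log(5.1 × 10^-10) = 9.292
pH = pKa + log(r) ⇒ log(r) = 9.59 − 9.292 = +0.298
r = [B(OH)4-]/[B(OH)3] = 10^(+0.298) = 1.99

ratio = 2.0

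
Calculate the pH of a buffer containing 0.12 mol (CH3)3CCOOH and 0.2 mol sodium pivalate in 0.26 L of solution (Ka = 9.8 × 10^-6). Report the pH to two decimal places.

pH = 5.23

pKa = −log(9.8 × 10^-6) = 5.009
Henderson–Hasselbalch: pH = pKa + log([(CH3)3CCOO-]/[(CH3)3CCOOH]) = 5.009 + log(0.2/0.12)
pH = 5.009 + (+0.222) = 5.23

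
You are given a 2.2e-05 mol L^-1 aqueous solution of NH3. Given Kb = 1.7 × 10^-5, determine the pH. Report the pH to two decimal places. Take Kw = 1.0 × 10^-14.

pH = 9.10

NH3 + H2O ⇌ NH4+ + OH-
Kb = [OH-]²/(2.2e-05 − [OH-]) = 1.7 × 10^-5
The 5% rule fails; solving [OH-]² + Kb·[OH-] − Kb·C₀ = 0 exactly:
[OH-] = (−Kb + √(Kb² + 4·Kb·C₀))/2 = 1.26 × 10^-5 M
pOH = 4.90, so pH = 14.00 − pOH = 9.10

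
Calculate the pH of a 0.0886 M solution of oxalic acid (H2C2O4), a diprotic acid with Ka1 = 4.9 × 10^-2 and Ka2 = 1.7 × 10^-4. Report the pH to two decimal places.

Since Ka1 ≫ Ka2, the first ionization dominates [H+].
Ka1 = x²/(0.0886 − x) = 4.9 × 10^-2
Solving the quadratic: x = (−Ka1 + √(Ka1² + 4·Ka1·C₀))/2 = 4.58 × 10^-2 M
pH = −log(4.58 × 10^-2) = 1.34

pH = 1.34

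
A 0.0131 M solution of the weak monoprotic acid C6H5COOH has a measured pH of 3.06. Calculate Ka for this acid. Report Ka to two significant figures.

[H+] = 10^(-3.06) = 8.71 × 10^-4 M
At equilibrium [HA] = 0.0131 − 8.71 × 10^-4 = 1.22 × 10^-2 M
Ka = [H+][A-]/[HA] = (8.71 × 10^-4)² / 1.22 × 10^-2 = 6.2 × 10^-5

Ka = 6.2 × 10^-5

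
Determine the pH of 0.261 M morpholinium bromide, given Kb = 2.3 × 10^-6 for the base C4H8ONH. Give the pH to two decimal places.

C4H8ONH2+ is the conjugate acid of the weak base C4H8ONH.
Ka = Kw/Kb = 1.0×10^-14 / 2.3 × 10^-6 = 4.35 × 10^-9
Ka = x²/(0.261 − x) = 4.35 × 10^-9
Neglecting x in the denominator: x = √(4.35 × 10^-9 × 0.261) = 3.37 × 10^-5 M
pH = −log(3.37 × 10^-5) = 4.47

pH = 4.47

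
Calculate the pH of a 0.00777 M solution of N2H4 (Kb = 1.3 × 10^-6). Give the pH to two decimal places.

N2H4 + H2O ⇌ N2H5+ + OH-
From the ICE table, Kb = [OH-]²/(0.00777 − [OH-]) = 1.3 × 10^-6.
Assume [OH-] ≪ 0.00777: [OH-] ≈ √(1.3 × 10^-6 × 0.00777) = 1.01 × 10^-4 M
Check: 1.3% ionized — well under 5%, approximation valid.
pOH = 4.00, so pH = 14.00 − pOH = 10.00

pH = 10.00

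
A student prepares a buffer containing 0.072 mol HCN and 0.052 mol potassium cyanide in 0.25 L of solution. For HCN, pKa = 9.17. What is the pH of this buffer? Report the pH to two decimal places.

pH = 9.03

Henderson–Hasselbalch: pH = pKa + log([CN-]/[HCN]) = 9.17 + log(0.052/0.072)
pH = 9.17 + (-0.141) = 9.03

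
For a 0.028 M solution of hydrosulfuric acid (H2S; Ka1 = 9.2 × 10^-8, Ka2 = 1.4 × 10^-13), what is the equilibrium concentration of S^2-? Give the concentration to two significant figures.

1.4 × 10^-13 M

First ionization gives [H+] ≈ [HS-] = 5.08 × 10^-5 M.
Second step: Ka2 = [H+][S^2-]/[HS-] ≈ [S^2-] (since [H+] ≈ [HS-]).
So [S^2-] ≈ Ka2.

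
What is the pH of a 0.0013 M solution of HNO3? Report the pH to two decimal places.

pH = 2.89

HNO3 is a strong acid and dissociates completely, so [H+] = 0.0013 M.
pH = -log(0.0013) = 2.89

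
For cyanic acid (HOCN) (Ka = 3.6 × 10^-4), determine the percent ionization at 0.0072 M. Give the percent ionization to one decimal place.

20.0%

HOCN ⇌ OCN- + H+; let x = [H+] at equilibrium.
Ka = x²/(C₀ − x); solving the quadratic gives x = 1.44 × 10^-3 M.
% ionization = x/C₀ × 100% = 1.44 × 10^-3/0.0072 × 100% = 20.0%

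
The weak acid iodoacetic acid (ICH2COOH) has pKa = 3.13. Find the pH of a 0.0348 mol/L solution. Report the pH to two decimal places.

pH = 2.33

ICH2COOH ⇌ ICH2COO- + H+
Ka = 10^(−3.13) = 7.41 × 10^-4
Ka = [H+]²/(0.0348 − [H+]) = 7.41 × 10^-4
The 5% rule fails; solving [H+]² + Ka·[H+] − Ka·C₀ = 0 exactly:
[H+] = (−Ka + √(Ka² + 4·Ka·C₀))/2 = 4.72 × 10^-3 M
pH = −log(4.72 × 10^-3) = 2.33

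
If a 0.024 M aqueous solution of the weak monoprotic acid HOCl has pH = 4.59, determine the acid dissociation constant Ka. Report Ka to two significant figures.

[H+] = 10^(-4.59) = 2.57 × 10^-5 M
At equilibrium [HA] = 0.024 − 2.57 × 10^-5 = 2.40 × 10^-2 M
Ka = [H+][A-]/[HA] = (2.57 × 10^-5)² / 2.40 × 10^-2 = 2.8 × 10^-8

Ka = 2.8 × 10^-8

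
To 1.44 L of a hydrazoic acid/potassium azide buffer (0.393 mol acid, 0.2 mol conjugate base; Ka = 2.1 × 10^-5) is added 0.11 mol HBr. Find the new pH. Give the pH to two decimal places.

pH = 3.93

After neutralization: n(HN3) = 0.503 mol, n(N3-) = 0.09 mol.
pKa = −log(2.1 × 10^-5) = 4.678
Henderson–Hasselbalch with mole ratio 0.09/0.503: pH = 4.678 + (-0.747)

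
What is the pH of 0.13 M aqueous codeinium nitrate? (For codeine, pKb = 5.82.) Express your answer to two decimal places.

C18H22NO3+ is the conjugate acid of the weak base C18H21NO3.
Kb = 10^(−5.82) = 1.51 × 10^-6
Ka = Kw/Kb = 1.0×10^-14 / 1.51 × 10^-6 = 6.62 × 10^-9
Let x = [H+] at equilibrium. Ka = x²/(0.13 − x).
Neglecting x in the denominator: x = √(6.62 × 10^-9 × 0.13) = 2.93 × 10^-5 M
(x/C₀ = 0.023% < 5%, so the approximation holds.)
pH = −log[H+] = −log(2.93 × 10^-5) = 4.53

pH = 4.53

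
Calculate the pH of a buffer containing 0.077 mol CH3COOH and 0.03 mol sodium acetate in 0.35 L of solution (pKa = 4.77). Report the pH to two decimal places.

pH = 4.36

Henderson–Hasselbalch: pH = pKa + log([CH3COO-]/[CH3COOH]) = 4.77 + log(0.03/0.077)
pH = 4.77 + (-0.409) = 4.36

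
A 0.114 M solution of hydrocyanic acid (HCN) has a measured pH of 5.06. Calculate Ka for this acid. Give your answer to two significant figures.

Ka = 6.7 × 10^-10

[H+] = 10^(-5.06) = 8.71 × 10^-6 M
At equilibrium [HA] = 0.114 − 8.71 × 10^-6 = 1.14 × 10^-1 M
Ka = [H+][A-]/[HA] = (8.71 × 10^-6)² / 1.14 × 10^-1 = 6.7 × 10^-10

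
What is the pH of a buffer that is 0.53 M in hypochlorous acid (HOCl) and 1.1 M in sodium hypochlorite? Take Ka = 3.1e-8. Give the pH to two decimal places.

pKa = −log(3.1 × 10^-8) = 7.509
Using pH = pKa + log([base]/[acid]) with [base]/[acid] = 1.1/0.53:
pH = 7.509 + (+0.317) = 7.83

pH = 7.83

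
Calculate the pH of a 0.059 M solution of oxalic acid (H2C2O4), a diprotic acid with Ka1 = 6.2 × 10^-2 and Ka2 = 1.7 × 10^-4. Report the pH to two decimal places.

Ka1 ≫ Ka2, so treat the first dissociation as the only significant source of H+.
Ka1 = x²/(0.059 − x) = 6.2 × 10^-2
Solving the quadratic: x = (−Ka1 + √(Ka1² + 4·Ka1·C₀))/2 = 3.70 × 10^-2 M
pH = −log(3.70 × 10^-2) = 1.43

pH = 1.43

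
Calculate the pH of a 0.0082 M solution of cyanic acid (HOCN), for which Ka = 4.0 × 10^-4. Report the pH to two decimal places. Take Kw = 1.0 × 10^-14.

HOCN ⇌ OCN- + H+
From the ICE table, Ka = [H+]²/(0.0082 − [H+]) = 4.0 × 10^-4.
Here C₀/Ka ≈ 20.5, so the small-[H+] approximation fails. Use the quadratic:
[H+] = (−Ka + √(Ka² + 4·Ka·C₀))/2 = 1.62 × 10^-3 M
pH = −log(1.62 × 10^-3) = 2.79

pH = 2.79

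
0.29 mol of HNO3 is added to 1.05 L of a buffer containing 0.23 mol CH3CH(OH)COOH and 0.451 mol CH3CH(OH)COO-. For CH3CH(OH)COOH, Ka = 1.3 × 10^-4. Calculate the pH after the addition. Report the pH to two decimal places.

Added H+ converts CH3CH(OH)COO- to CH3CH(OH)COOH: CH3CH(OH)COOH → 0.52 mol, CH3CH(OH)COO- → 0.161 mol.
pKa = −log(1.3 × 10^-4) = 3.886
pH = pKa + log([A⁻]/[HA]) = 3.886 + log(0.161/0.52) = 3.886 -0.509

pH = 3.38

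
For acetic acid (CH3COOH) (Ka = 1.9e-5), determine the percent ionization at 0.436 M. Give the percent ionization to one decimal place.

CH3COOH ⇌ CH3COO- + H+; let x = [H+] at equilibrium.
x ≈ √(Ka·C₀) = √(1.9 × 10^-5 × 0.436) = 2.88 × 10^-3 M
% ionization = x/C₀ × 100% = 2.88 × 10^-3/0.436 × 100% = 0.7%

0.7%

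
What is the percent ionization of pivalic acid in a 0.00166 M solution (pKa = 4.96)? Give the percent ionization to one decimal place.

(CH3)3CCOOH ⇌ (CH3)3CCOO- + H+; let x = [H+] at equilibrium.
Ka = 10^(−4.96) = 1.10 × 10^-5
Ka = x²/(C₀ − x); solving the quadratic gives x = 1.30 × 10^-4 M.
% ionization = x/C₀ × 100% = 1.30 × 10^-4/0.00166 × 100% = 7.8%

7.8%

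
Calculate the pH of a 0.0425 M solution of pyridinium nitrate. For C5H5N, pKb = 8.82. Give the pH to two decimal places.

C5H5NH+ is the conjugate acid of the weak base C5H5N.
Kb = 10^(−8.82) = 1.51 × 10^-9
Ka = Kw/Kb = 1.0×10^-14 / 1.51 × 10^-9 = 6.62 × 10^-6
From the ICE table, Ka = [H+]²/(0.0425 − [H+]) = 6.62 × 10^-6.
Assume [H+] ≪ 0.0425: [H+] ≈ √(6.62 × 10^-6 × 0.0425) = 5.30 × 10^-4 M
([H+]/C₀ = 1.2% < 5%, so the approximation holds.)
pH = −log(5.30 × 10^-4) = 3.28

pH = 3.28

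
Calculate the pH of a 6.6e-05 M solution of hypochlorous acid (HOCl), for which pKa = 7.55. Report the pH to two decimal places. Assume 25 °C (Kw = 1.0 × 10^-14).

HOCl ⇌ OCl- + H+
Ka = 10^(−7.55) = 2.82 × 10^-8
From the ICE table, Ka = x²/(6.6e-05 − x) = 2.82 × 10^-8.
Since Ka ≪ C₀, x ≈ √(Ka·C₀) = 1.36 × 10^-6 M.
pH = −log(1.36 × 10^-6) = 5.87

pH = 5.87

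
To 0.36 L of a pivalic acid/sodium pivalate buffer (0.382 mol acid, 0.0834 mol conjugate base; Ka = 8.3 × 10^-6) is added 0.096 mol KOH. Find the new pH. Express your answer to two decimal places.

pH = 4.88

OH- converts (CH3)3CCOOH to (CH3)3CCOO-: (CH3)3CCOOH → 0.286 mol, (CH3)3CCOO- → 0.179 mol.
pKa = −log(8.3 × 10^-6) = 5.081
pH = pKa + log([A⁻]/[HA]) = 5.081 + log(0.179/0.286) = 5.081 -0.204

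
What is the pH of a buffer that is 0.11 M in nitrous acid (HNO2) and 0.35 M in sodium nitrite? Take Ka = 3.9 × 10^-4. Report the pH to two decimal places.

pKa = −log(3.9 × 10^-4) = 3.409
Using pH = pKa + log([base]/[acid]) with [base]/[acid] = 0.35/0.11:
pH = 3.409 + (+0.503) = 3.91

pH = 3.91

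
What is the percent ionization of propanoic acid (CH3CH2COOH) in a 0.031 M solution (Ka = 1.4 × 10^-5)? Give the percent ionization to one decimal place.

2.1%

CH3CH2COOH ⇌ CH3CH2COO- + H+; let x = [H+] at equilibrium.
x ≈ √(Ka·C₀) = √(1.4 × 10^-5 × 0.031) = 6.59 × 10^-4 M
Fraction ionized = 6.59 × 10^-4 / 0.031 = 0.0213 → 2.1%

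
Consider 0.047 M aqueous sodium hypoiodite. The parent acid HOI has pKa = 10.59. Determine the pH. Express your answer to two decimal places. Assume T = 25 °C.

OI- is the conjugate base of the weak acid HOI.
Ka = 10^(−10.59) = 2.57 × 10^-11
Kb = Kw/Ka = 1.0×10^-14 / 2.57 × 10^-11 = 3.89 × 10^-4
From the ICE table, Kb = [OH-]²/(0.047 − [OH-]) = 3.89 × 10^-4.
[OH-] is not negligible relative to C₀; solve [OH-]² + 0.000389·[OH-] − 1.83e-05 = 0.
[OH-] = (−Kb + √(Kb² + 4·Kb·C₀))/2 = 4.09 × 10^-3 M
pOH = −log(4.09 × 10^-3) = 2.39; pH = 14.00 − 2.39 = 11.61

pH = 11.61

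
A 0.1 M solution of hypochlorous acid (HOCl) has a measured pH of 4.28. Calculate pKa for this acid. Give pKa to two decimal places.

[H+] = 10^(-4.28) = 5.25 × 10^-5 M
At equilibrium [HA] = 0.1 − 5.25 × 10^-5 = 9.99 × 10^-2 M
Ka = [H+][A-]/[HA] = (5.25 × 10^-5)² / 9.99 × 10^-2 = 2.76 × 10^-8
pKa = -log(2.76 × 10^-8) = 7.56

pKa = 7.56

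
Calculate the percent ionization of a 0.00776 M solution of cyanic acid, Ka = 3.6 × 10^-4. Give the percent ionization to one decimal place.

HOCN ⇌ OCN- + H+; let x = [H+] at equilibrium.
Ka = x²/(C₀ − x); solving the quadratic gives x = 1.50 × 10^-3 M.
Fraction ionized = 1.50 × 10^-3 / 0.00776 = 0.1933 → 19.3%

19.3%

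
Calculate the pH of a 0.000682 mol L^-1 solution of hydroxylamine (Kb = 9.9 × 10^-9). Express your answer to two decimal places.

NH2OH + H2O ⇌ NH3OH+ + OH-
From the ICE table, Kb = [OH-]²/(0.000682 − [OH-]) = 9.9 × 10^-9.
Assume [OH-] ≪ 0.000682: [OH-] ≈ √(9.9 × 10^-9 × 0.000682) = 2.60 × 10^-6 M
([OH-]/C₀ = 0.38% < 5%, so the approximation holds.)
pOH = 5.59, so pH = 14.00 − pOH = 8.41

pH = 8.41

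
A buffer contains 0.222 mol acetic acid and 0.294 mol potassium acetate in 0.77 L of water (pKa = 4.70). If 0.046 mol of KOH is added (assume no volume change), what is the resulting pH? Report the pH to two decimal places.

After neutralization: n(CH3COOH) = 0.176 mol, n(CH3COO-) = 0.34 mol.
Henderson–Hasselbalch with mole ratio 0.34/0.176: pH = 4.70 + (+0.286)

pH = 4.99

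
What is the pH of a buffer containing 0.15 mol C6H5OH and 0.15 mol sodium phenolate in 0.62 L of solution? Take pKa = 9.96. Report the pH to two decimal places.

pH = pKa + log([A⁻]/[HA]) = 9.96 + log(0.15/0.15)
pH = 9.96 + (+0.000) = 9.96

pH = 9.96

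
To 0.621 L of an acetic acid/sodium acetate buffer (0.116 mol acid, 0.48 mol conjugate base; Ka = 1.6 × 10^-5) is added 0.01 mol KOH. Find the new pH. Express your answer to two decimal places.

pH = 5.46

OH- converts CH3COOH to CH3COO-: CH3COOH → 0.106 mol, CH3COO- → 0.49 mol.
pKa = −log(1.6 × 10^-5) = 4.796
pH = pKa + log(n_CH3COO-/n_CH3COOH) = 4.796 + log(0.49/0.106) = 4.796 + (+0.665)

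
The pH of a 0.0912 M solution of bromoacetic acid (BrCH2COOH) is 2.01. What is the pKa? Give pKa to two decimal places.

pKa = 2.93

[H+] = 10^(-2.01) = 9.77 × 10^-3 M
At equilibrium [HA] = 0.0912 − 9.77 × 10^-3 = 8.14 × 10^-2 M
Ka = [H+][A-]/[HA] = (9.77 × 10^-3)² / 8.14 × 10^-2 = 1.17 × 10^-3
pKa = -log(1.17 × 10^-3) = 2.93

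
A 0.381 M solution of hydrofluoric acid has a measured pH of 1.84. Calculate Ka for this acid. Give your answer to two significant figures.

[H+] = 10^(-1.84) = 1.45 × 10^-2 M
At equilibrium [HA] = 0.381 − 1.45 × 10^-2 = 3.66 × 10^-1 M
Ka = [H+][A-]/[HA] = (1.45 × 10^-2)² / 3.66 × 10^-1 = 5.7 × 10^-4

Ka = 5.7 × 10^-4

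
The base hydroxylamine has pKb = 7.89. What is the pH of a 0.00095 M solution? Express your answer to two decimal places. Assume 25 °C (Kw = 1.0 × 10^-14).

NH2OH + H2O ⇌ NH3OH+ + OH-
Kb = 10^(−7.89) = 1.29 × 10^-8
From the ICE table, Kb = x²/(0.00095 − x) = 1.29 × 10^-8.
Neglecting x in the denominator: x = √(1.29 × 10^-8 × 0.00095) = 3.50 × 10^-6 M
(x/C₀ = 0.37% < 5%, so the approximation holds.)
pOH = 5.46, so pH = 14.00 − pOH = 8.54

pH = 8.54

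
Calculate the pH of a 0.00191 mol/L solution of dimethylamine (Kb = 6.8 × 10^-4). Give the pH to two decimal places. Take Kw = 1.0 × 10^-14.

(CH3)2NH + H2O ⇌ (CH3)2NH2+ + OH-
From the ICE table, Kb = [OH-]²/(0.00191 − [OH-]) = 6.8 × 10^-4.
The 5% rule fails; solving [OH-]² + Kb·[OH-] − Kb·C₀ = 0 exactly:
[OH-] = [−0.00068 + √(0.00068² + 5.2e-06)]/2 = 8.49 × 10^-4 M
pOH = −log(8.49 × 10^-4) = 3.07; pH = 14.00 − 3.07 = 10.93

pH = 10.93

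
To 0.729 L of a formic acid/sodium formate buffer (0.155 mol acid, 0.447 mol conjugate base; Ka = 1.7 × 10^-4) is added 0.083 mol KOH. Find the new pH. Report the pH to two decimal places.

pH = 4.64

OH- converts HCOOH to HCOO-: HCOOH → 0.072 mol, HCOO- → 0.53 mol.
pKa = −log(1.7 × 10^-4) = 3.770
pH = pKa + log(n_HCOO-/n_HCOOH) = 3.770 + log(0.53/0.072) = 3.770 + (+0.867)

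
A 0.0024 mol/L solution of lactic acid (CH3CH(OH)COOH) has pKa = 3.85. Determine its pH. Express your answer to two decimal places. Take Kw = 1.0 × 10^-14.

pH = 3.29

CH3CH(OH)COOH ⇌ CH3CH(OH)COO- + H+
Ka = 10^(−3.85) = 1.41 × 10^-4
From the ICE table, Ka = x²/(0.0024 − x) = 1.41 × 10^-4.
Here C₀/Ka ≈ 17, so the small-x approximation fails. Use the quadratic:
x = [−0.000141 + √(0.000141² + 1.35e-06)]/2 = 5.15 × 10^-4 M
pH = −log[H+] = −log(5.15 × 10^-4) = 3.29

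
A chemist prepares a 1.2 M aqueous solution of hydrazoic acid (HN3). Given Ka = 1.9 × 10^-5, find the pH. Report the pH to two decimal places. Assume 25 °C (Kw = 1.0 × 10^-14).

HN3 ⇌ N3- + H+
Ka = [H+]²/(1.2 − [H+]) = 1.9 × 10^-5
Assume [H+] ≪ 1.2: [H+] ≈ √(1.9 × 10^-5 × 1.2) = 4.77 × 10^-3 M
pH = −log[H+] = −log(4.77 × 10^-3) = 2.32

pH = 2.32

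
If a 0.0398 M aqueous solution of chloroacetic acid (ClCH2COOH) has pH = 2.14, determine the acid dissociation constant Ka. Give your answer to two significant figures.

[H+] = 10^(-2.14) = 7.24 × 10^-3 M
At equilibrium [HA] = 0.0398 − 7.24 × 10^-3 = 3.26 × 10^-2 M
Ka = [H+][A-]/[HA] = (7.24 × 10^-3)² / 3.26 × 10^-2 = 1.6 × 10^-3

Ka = 1.6 × 10^-3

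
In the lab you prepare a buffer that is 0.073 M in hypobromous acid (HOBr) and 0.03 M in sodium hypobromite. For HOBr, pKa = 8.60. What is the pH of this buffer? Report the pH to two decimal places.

pH = pKa + log([A⁻]/[HA]) = 8.60 + log(0.03/0.073)
pH = 8.60 + (-0.386) = 8.21

pH = 8.21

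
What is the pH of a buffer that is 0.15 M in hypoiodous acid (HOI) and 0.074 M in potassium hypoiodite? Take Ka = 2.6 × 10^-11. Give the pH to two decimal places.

pKa = −log(2.6 × 10^-11) = 10.585
pH = pKa + log([A⁻]/[HA]) = 10.585 + log(0.074/0.15)
pH = 10.585 + (-0.307) = 10.28

pH = 10.28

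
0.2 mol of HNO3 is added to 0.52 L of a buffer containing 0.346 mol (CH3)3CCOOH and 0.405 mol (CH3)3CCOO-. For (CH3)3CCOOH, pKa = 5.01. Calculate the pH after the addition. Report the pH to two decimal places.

pH = 4.58

Added H+ converts (CH3)3CCOO- to (CH3)3CCOOH: (CH3)3CCOOH → 0.546 mol, (CH3)3CCOO- → 0.205 mol.
Henderson–Hasselbalch with mole ratio 0.205/0.546: pH = 5.01 + (-0.425)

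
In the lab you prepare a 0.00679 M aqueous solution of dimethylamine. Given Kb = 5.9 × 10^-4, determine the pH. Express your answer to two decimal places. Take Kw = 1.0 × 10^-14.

(CH3)2NH + H2O ⇌ (CH3)2NH2+ + OH-
Kb = [OH-]²/(0.00679 − [OH-]) = 5.9 × 10^-4
The 5% rule fails; solving [OH-]² + Kb·[OH-] − Kb·C₀ = 0 exactly:
[OH-] = [−0.00059 + √(0.00059² + 1.6e-05)]/2 = 1.73 × 10^-3 M
pOH = 2.76, so pH = 14.00 − pOH = 11.24

pH = 11.24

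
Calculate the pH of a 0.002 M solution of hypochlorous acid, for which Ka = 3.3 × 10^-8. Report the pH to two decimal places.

pH = 5.09

HOCl ⇌ OCl- + H+
From the ICE table, Ka = [H+]²/(0.002 − [H+]) = 3.3 × 10^-8.
Neglecting [H+] in the denominator: [H+] = √(3.3 × 10^-8 × 0.002) = 8.12 × 10^-6 M
pH = −log(8.12 × 10^-6) = 5.09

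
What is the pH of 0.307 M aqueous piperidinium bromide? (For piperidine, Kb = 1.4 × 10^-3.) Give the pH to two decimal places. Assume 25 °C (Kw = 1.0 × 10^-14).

pH = 5.83

C5H10NH2+ is the conjugate acid of the weak base C5H10NH.
Ka = Kw/Kb = 1.0×10^-14 / 1.4 × 10^-3 = 7.14 × 10^-12
From the ICE table, Ka = x²/(0.307 − x) = 7.14 × 10^-12.
Assume x ≪ 0.307: x ≈ √(7.14 × 10^-12 × 0.307) = 1.48 × 10^-6 M
(x/C₀ = 0.00048% < 5%, so the approximation holds.)
pH = −log[H+] = −log(1.48 × 10^-6) = 5.83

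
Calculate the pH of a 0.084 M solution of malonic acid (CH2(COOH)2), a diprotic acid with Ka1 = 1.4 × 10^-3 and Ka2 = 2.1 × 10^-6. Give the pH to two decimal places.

pH = 1.99

Since Ka1 ≫ Ka2, the first ionization dominates [H+].
Ka1 = x²/(0.084 − x) = 1.4 × 10^-3
Solving the quadratic: x = (−Ka1 + √(Ka1² + 4·Ka1·C₀))/2 = 1.02 × 10^-2 M
pH = −log(1.02 × 10^-2) = 1.99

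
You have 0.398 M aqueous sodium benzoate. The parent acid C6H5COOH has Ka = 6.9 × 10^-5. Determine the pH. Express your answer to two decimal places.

pH = 8.88

C6H5COO- is the conjugate base of the weak acid C6H5COOH.
Kb = Kw/Ka = 1.0×10^-14 / 6.9 × 10^-5 = 1.45 × 10^-10
From the ICE table, Kb = x²/(0.398 − x) = 1.45 × 10^-10.
Assume x ≪ 0.398: x ≈ √(1.45 × 10^-10 × 0.398) = 7.60 × 10^-6 M
(x/C₀ = 0.0019% < 5%, so the approximation holds.)
pOH = 5.12, so pH = 14.00 − pOH = 8.88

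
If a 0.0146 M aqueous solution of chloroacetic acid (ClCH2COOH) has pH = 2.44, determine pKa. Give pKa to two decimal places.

pKa = 2.92

[H+] = 10^(-2.44) = 3.63 × 10^-3 M
At equilibrium [HA] = 0.0146 − 3.63 × 10^-3 = 1.10 × 10^-2 M
Ka = [H+][A-]/[HA] = (3.63 × 10^-3)² / 1.10 × 10^-2 = 1.20 × 10^-3
pKa = -log(1.20 × 10^-3) = 2.92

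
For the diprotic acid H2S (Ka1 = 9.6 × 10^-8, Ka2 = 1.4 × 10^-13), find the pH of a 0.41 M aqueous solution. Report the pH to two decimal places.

Since Ka1 ≫ Ka2, the first ionization dominates [H+].
Ka1 = x²/(0.41 − x) = 9.6 × 10^-8
x ≈ √(9.6 × 10^-8 × 0.41) = 1.98 × 10^-4 M
pH = −log(1.98 × 10^-4) = 3.70

pH = 3.70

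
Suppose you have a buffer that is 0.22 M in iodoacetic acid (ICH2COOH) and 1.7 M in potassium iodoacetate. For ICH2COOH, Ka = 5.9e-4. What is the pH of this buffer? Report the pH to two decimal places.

pKa = −log(5.9 × 10^-4) = 3.229
pH = pKa + log([A⁻]/[HA]) = 3.229 + log(1.7/0.22)
pH = 3.229 + (+0.888) = 4.12

pH = 4.12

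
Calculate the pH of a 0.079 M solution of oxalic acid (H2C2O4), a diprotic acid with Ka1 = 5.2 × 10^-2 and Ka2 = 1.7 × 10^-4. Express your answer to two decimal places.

pH = 1.36

Since Ka1 ≫ Ka2, the first ionization dominates [H+].
Ka1 = x²/(0.079 − x) = 5.2 × 10^-2
Solving the quadratic: x = (−Ka1 + √(Ka1² + 4·Ka1·C₀))/2 = 4.32 × 10^-2 M
pH = −log(4.32 × 10^-2) = 1.36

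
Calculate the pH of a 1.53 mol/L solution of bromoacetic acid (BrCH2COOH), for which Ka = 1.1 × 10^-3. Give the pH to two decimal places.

pH = 1.39

BrCH2COOH ⇌ BrCH2COO- + H+
Let x = [H+] at equilibrium. Ka = x²/(1.53 − x).
Assume x ≪ 1.53: x ≈ √(1.1 × 10^-3 × 1.53) = 4.10 × 10^-2 M
(x/C₀ = 2.7% < 5%, so the approximation holds.)
pH = −log(4.10 × 10^-2) = 1.39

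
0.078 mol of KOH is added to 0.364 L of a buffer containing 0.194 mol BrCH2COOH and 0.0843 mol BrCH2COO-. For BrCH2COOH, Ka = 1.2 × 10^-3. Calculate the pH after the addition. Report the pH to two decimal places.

After neutralization: n(BrCH2COOH) = 0.116 mol, n(BrCH2COO-) = 0.162 mol.
pKa = −log(1.2 × 10^-3) = 2.921
Henderson–Hasselbalch with mole ratio 0.162/0.116: pH = 2.921 + (+0.145)

pH = 3.07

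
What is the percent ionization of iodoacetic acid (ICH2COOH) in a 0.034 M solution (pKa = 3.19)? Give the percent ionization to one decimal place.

ICH2COOH ⇌ ICH2COO- + H+; let x = [H+] at equilibrium.
Ka = 10^(−3.19) = 6.46 × 10^-4
Ka = x²/(C₀ − x); solving the quadratic gives x = 4.37 × 10^-3 M.
Fraction ionized = 4.37 × 10^-3 / 0.034 = 0.1285 → 12.9%

12.9%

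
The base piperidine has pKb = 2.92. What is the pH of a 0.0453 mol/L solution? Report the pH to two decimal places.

C5H10NH + H2O ⇌ C5H10NH2+ + OH-
Kb = 10^(−2.92) = 1.20 × 10^-3
From the ICE table, Kb = [OH-]²/(0.0453 − [OH-]) = 1.20 × 10^-3.
The 5% rule fails; solving [OH-]² + Kb·[OH-] − Kb·C₀ = 0 exactly:
[OH-] = (−Kb + √(Kb² + 4·Kb·C₀))/2 = 6.80 × 10^-3 M
pOH = 2.17, so pH = 14.00 − pOH = 11.83

pH = 11.83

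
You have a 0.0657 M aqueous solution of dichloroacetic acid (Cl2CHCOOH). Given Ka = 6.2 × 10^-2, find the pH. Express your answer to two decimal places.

Cl2CHCOOH ⇌ Cl2CHCOO- + H+
From the ICE table, Ka = [H+]²/(0.0657 − [H+]) = 6.2 × 10^-2.
[H+] is not negligible relative to C₀; solve [H+]² + 0.062·[H+] − 0.00407 = 0.
[H+] = [−0.062 + √(0.062² + 0.0163)]/2 = 4.00 × 10^-2 M
pH = −log(4.00 × 10^-2) = 1.40

pH = 1.40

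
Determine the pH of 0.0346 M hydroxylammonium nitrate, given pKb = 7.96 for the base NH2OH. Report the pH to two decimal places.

NH3OH+ is the conjugate acid of the weak base NH2OH.
Kb = 10^(−7.96) = 1.10 × 10^-8
Ka = Kw/Kb = 1.0×10^-14 / 1.10 × 10^-8 = 9.09 × 10^-7
From the ICE table, Ka = [H+]²/(0.0346 − [H+]) = 9.09 × 10^-7.
Neglecting [H+] in the denominator: [H+] = √(9.09 × 10^-7 × 0.0346) = 1.77 × 10^-4 M
([H+]/C₀ = 0.51% < 5%, so the approximation holds.)
pH = −log(1.77 × 10^-4) = 3.75

pH = 3.75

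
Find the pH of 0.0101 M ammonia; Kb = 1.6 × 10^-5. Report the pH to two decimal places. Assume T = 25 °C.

NH3 + H2O ⇌ NH4+ + OH-
From the ICE table, Kb = x²/(0.0101 − x) = 1.6 × 10^-5.
Since Kb ≪ C₀, x ≈ √(Kb·C₀) = 4.02 × 10^-4 M.
pOH = −log(4.02 × 10^-4) = 3.40; pH = 14.00 − 3.40 = 10.60

pH = 10.60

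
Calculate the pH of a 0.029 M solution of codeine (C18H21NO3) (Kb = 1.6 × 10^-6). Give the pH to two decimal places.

pH = 10.33

C18H21NO3 + H2O ⇌ C18H22NO3+ + OH-
From the ICE table, Kb = [OH-]²/(0.029 − [OH-]) = 1.6 × 10^-6.
Neglecting [OH-] in the denominator: [OH-] = √(1.6 × 10^-6 × 0.029) = 2.15 × 10^-4 M
Check: 0.74% ionized — well under 5%, approximation valid.
pOH = −log(2.15 × 10^-4) = 3.67; pH = 14.00 − 3.67 = 10.33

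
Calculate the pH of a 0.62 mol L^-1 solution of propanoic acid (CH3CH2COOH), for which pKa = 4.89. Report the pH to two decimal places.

pH = 2.55

CH3CH2COOH ⇌ CH3CH2COO- + H+
Ka = 10^(−4.89) = 1.29 × 10^-5
Ka = [H+]²/(0.62 − [H+]) = 1.29 × 10^-5
Neglecting [H+] in the denominator: [H+] = √(1.29 × 10^-5 × 0.62) = 2.83 × 10^-3 M
([H+]/C₀ = 0.46% < 5%, so the approximation holds.)
pH = −log(2.83 × 10^-3) = 2.55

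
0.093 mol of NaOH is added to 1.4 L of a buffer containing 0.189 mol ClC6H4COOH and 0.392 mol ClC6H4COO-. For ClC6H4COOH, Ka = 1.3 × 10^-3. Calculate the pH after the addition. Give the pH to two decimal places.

pH = 3.59

OH- converts ClC6H4COOH to ClC6H4COO-: ClC6H4COOH → 0.096 mol, ClC6H4COO- → 0.485 mol.
pKa = −log(1.3 × 10^-3) = 2.886
pH = pKa + log(n_ClC6H4COO-/n_ClC6H4COOH) = 2.886 + log(0.485/0.096) = 2.886 + (+0.703)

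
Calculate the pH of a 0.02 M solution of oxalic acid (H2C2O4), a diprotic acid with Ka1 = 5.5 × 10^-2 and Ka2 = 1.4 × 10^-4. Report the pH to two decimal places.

Since Ka1 ≫ Ka2, the first ionization dominates [H+].
Ka1 = x²/(0.02 − x) = 5.5 × 10^-2
Solving the quadratic: x = (−Ka1 + √(Ka1² + 4·Ka1·C₀))/2 = 1.56 × 10^-2 M
pH = −log(1.56 × 10^-2) = 1.81

pH = 1.81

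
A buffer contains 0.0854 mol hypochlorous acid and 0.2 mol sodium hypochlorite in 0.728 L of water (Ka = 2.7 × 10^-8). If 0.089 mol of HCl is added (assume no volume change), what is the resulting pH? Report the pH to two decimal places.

Added H+ converts OCl- to HOCl: HOCl → 0.174 mol, OCl- → 0.111 mol.
pKa = −log(2.7 × 10^-8) = 7.569
pH = pKa + log(n_OCl-/n_HOCl) = 7.569 + log(0.111/0.174) = 7.569 + (-0.195)

pH = 7.37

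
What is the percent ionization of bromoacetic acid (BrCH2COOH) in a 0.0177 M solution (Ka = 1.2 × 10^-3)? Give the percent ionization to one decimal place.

BrCH2COOH ⇌ BrCH2COO- + H+; let x = [H+] at equilibrium.
Ka = x²/(C₀ − x); solving the quadratic gives x = 4.05 × 10^-3 M.
Fraction ionized = 4.05 × 10^-3 / 0.0177 = 0.2288 → 22.9%

22.9%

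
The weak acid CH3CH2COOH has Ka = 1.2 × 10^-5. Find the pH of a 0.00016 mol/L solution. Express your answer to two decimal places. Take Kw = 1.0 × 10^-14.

CH3CH2COOH ⇌ CH3CH2COO- + H+
From the ICE table, Ka = [H+]²/(0.00016 − [H+]) = 1.2 × 10^-5.
[H+] is not negligible relative to C₀; solve [H+]² + 1.2e-05·[H+] − 1.92e-09 = 0.
[H+] = (−Ka + √(Ka² + 4·Ka·C₀))/2 = 3.82 × 10^-5 M
pH = −log[H+] = −log(3.82 × 10^-5) = 4.42

pH = 4.42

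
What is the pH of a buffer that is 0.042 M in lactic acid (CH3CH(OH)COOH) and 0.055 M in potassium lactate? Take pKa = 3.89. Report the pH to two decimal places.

pH = 4.01

pH = pKa + log([A⁻]/[HA]) = 3.89 + log(0.055/0.042)
pH = 3.89 + (+0.117) = 4.01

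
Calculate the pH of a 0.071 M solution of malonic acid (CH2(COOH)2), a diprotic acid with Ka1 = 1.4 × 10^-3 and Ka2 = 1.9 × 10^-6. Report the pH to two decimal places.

Ka1 ≫ Ka2, so treat the first dissociation as the only significant source of H+.
Ka1 = x²/(0.071 − x) = 1.4 × 10^-3
Solving the quadratic: x = (−Ka1 + √(Ka1² + 4·Ka1·C₀))/2 = 9.29 × 10^-3 M
pH = −log(9.29 × 10^-3) = 2.03

pH = 2.03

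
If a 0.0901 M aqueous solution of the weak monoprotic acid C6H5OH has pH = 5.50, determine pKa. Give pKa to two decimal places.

[H+] = 10^(-5.50) = 3.16 × 10^-6 M
At equilibrium [HA] = 0.0901 − 3.16 × 10^-6 = 9.01 × 10^-2 M
Ka = [H+][A-]/[HA] = (3.16 × 10^-6)² / 9.01 × 10^-2 = 1.11 × 10^-10
pKa = -log(1.11 × 10^-10) = 9.95

pKa = 9.95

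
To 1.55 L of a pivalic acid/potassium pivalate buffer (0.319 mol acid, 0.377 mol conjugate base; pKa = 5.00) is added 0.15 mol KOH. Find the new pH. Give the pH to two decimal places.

OH- converts (CH3)3CCOOH to (CH3)3CCOO-: (CH3)3CCOOH → 0.169 mol, (CH3)3CCOO- → 0.527 mol.
pH = pKa + log(n_(CH3)3CCOO-/n_(CH3)3CCOOH) = 5.00 + log(0.527/0.169) = 5.00 + (+0.494)

pH = 5.49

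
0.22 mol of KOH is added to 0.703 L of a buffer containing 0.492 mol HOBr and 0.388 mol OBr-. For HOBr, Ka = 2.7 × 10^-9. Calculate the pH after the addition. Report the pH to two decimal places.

After neutralization: n(HOBr) = 0.272 mol, n(OBr-) = 0.608 mol.
pKa = −log(2.7 × 10^-9) = 8.569
pH = pKa + log([A⁻]/[HA]) = 8.569 + log(0.608/0.272) = 8.569 +0.349

pH = 8.92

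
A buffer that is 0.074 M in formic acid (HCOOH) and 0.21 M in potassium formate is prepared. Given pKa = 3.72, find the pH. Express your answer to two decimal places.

pH = pKa + log([A⁻]/[HA]) = 3.72 + log(0.21/0.074)
pH = 3.72 + (+0.453) = 4.17

pH = 4.17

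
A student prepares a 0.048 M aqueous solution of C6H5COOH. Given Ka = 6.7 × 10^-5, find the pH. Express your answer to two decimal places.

pH = 2.75

C6H5COOH ⇌ C6H5COO- + H+
Ka = [H+]²/(0.048 − [H+]) = 6.7 × 10^-5
Assume [H+] ≪ 0.048: [H+] ≈ √(6.7 × 10^-5 × 0.048) = 1.79 × 10^-3 M
pH = −log[H+] = −log(1.79 × 10^-3) = 2.75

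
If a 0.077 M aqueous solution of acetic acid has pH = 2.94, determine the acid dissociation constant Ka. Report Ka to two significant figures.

[H+] = 10^(-2.94) = 1.15 × 10^-3 M
At equilibrium [HA] = 0.077 − 1.15 × 10^-3 = 7.59 × 10^-2 M
Ka = [H+][A-]/[HA] = (1.15 × 10^-3)² / 7.59 × 10^-2 = 1.7 × 10^-5

Ka = 1.7 × 10^-5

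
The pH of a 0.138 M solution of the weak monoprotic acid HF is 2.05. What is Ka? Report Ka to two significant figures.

Ka = 6.2 × 10^-4

[H+] = 10^(-2.05) = 8.91 × 10^-3 M
At equilibrium [HA] = 0.138 − 8.91 × 10^-3 = 1.29 × 10^-1 M
Ka = [H+][A-]/[HA] = (8.91 × 10^-3)² / 1.29 × 10^-1 = 6.2 × 10^-4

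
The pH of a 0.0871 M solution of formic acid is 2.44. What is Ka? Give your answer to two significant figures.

[H+] = 10^(-2.44) = 3.63 × 10^-3 M
At equilibrium [HA] = 0.0871 − 3.63 × 10^-3 = 8.35 × 10^-2 M
Ka = [H+][A-]/[HA] = (3.63 × 10^-3)² / 8.35 × 10^-2 = 1.6 × 10^-4

Ka = 1.6 × 10^-4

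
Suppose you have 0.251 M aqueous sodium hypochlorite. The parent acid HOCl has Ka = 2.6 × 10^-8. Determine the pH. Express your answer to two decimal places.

pH = 10.49

OCl- is the conjugate base of the weak acid HOCl.
Kb = Kw/Ka = 1.0×10^-14 / 2.6 × 10^-8 = 3.85 × 10^-7
Let x = [OH-] at equilibrium. Kb = x²/(0.251 − x).
Since Kb ≪ C₀, x ≈ √(Kb·C₀) = 3.11 × 10^-4 M.
pOH = −log(3.11 × 10^-4) = 3.51; pH = 14.00 − 3.51 = 10.49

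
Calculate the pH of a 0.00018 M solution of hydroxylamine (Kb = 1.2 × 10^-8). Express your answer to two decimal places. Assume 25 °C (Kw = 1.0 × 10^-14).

NH2OH + H2O ⇌ NH3OH+ + OH-
Kb = [OH-]²/(0.00018 − [OH-]) = 1.2 × 10^-8
Assume [OH-] ≪ 0.00018: [OH-] ≈ √(1.2 × 10^-8 × 0.00018) = 1.47 × 10^-6 M
([OH-]/C₀ = 0.82% < 5%, so the approximation holds.)
pOH = −log(1.47 × 10^-6) = 5.83; pH = 14.00 − 5.83 = 8.17

pH = 8.17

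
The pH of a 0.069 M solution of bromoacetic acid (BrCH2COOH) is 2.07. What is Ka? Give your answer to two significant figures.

[H+] = 10^(-2.07) = 8.51 × 10^-3 M
At equilibrium [HA] = 0.069 − 8.51 × 10^-3 = 6.05 × 10^-2 M
Ka = [H+][A-]/[HA] = (8.51 × 10^-3)² / 6.05 × 10^-2 = 1.2 × 10^-3

Ka = 1.2 × 10^-3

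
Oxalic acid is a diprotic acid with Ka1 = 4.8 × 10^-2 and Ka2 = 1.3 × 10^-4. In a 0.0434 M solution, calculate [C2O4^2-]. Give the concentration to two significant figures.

First ionization gives [H+] ≈ [HC2O4-] = 2.76 × 10^-2 M.
Second step: Ka2 = [H+][C2O4^2-]/[HC2O4-] ≈ [C2O4^2-] (since [H+] ≈ [HC2O4-]).
So [C2O4^2-] ≈ Ka2.

1.3 × 10^-4 M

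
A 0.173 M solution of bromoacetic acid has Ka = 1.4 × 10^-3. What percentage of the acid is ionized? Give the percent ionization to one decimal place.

8.6%

BrCH2COOH ⇌ BrCH2COO- + H+; let x = [H+] at equilibrium.
Solve x² + 0.0014x − 0.000242 = 0 → x = 1.49 × 10^-2 M
Fraction ionized = 1.49 × 10^-2 / 0.173 = 0.0861 → 8.6%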